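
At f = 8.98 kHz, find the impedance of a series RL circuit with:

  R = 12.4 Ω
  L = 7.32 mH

Step 1 — Angular frequency: ω = 2π·f = 2π·8980 = 5.642e+04 rad/s.
Step 2 — Component impedances:
  R: Z = R = 12.4 Ω
  L: Z = jωL = j·5.642e+04·0.00732 = 0 + j413 Ω
Step 3 — Series combination: Z_total = R + L = 12.4 + j413 Ω = 413.2∠88.3° Ω.

Z = 12.4 + j413 Ω = 413.2∠88.3° Ω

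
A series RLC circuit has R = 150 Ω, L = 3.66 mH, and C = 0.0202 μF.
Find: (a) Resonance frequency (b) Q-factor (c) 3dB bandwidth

Step 1 — Resonance condition Im(Z)=0 gives ω₀ = 1/√(LC).
Step 2 — ω₀ = 1/√(0.00366·2.02e-08) = 1.163e+05 rad/s.
Step 3 — f₀ = ω₀/(2π) = 1.851e+04 Hz.
Step 4 — Series Q: Q = ω₀L/R = 1.163e+05·0.00366/150 = 2.838.
Step 5 — 3dB bandwidth: Δω = ω₀/Q = 4.098e+04 rad/s; BW = Δω/(2π) = 6523 Hz.

(a) f₀ = 1.851e+04 Hz  (b) Q = 2.838  (c) BW = 6523 Hz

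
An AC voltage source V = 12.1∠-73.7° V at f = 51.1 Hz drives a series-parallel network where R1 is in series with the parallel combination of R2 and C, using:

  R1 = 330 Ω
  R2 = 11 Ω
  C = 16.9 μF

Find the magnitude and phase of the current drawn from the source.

Step 1 — Angular frequency: ω = 2π·f = 2π·51.1 = 321.1 rad/s.
Step 2 — Component impedances:
  R1: Z = R = 330 Ω
  R2: Z = R = 11 Ω
  C: Z = 1/(jωC) = -j/(ω·C) = 0 - j184.3 Ω
Step 3 — Parallel branch: R2 || C = 1/(1/R2 + 1/C) = 10.96 - j0.6542 Ω.
Step 4 — Series with R1: Z_total = R1 + (R2 || C) = 341 - j0.6542 Ω = 341∠-0.1° Ω.
Step 5 — Source phasor: V = 12.1∠-73.7° V = 3.396 - j11.61 V.
Step 6 — Ohm's law: I = V / Z_total = (3.396 - j11.61) / (341 - j0.6542) = 0.01003 - j0.03404 A.
Step 7 — Convert to polar: |I| = 0.03549 A, ∠I = -73.6°.

I = 0.03549∠-73.6° A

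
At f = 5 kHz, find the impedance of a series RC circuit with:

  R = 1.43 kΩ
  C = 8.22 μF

Step 1 — Angular frequency: ω = 2π·f = 2π·5000 = 3.142e+04 rad/s.
Step 2 — Component impedances:
  R: Z = R = 1430 Ω
  C: Z = 1/(jωC) = -j/(ω·C) = 0 - j3.872 Ω
Step 3 — Series combination: Z_total = R + C = 1430 - j3.872 Ω = 1430∠-0.2° Ω.

Z = 1430 - j3.872 Ω = 1430∠-0.2° Ω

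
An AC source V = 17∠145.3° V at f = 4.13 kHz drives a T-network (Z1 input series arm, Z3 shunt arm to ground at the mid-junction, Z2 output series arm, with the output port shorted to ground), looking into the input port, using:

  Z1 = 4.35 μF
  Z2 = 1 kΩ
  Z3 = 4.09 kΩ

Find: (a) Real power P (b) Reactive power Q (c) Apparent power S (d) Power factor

Step 1 — Angular frequency: ω = 2π·f = 2π·4130 = 2.595e+04 rad/s.
Step 2 — Component impedances:
  Z1: Z = 1/(jωC) = -j/(ω·C) = 0 - j8.859 Ω
  Z2: Z = R = 1000 Ω
  Z3: Z = R = 4090 Ω
Step 3 — With the output port shorted to ground, the output series arm Z2 runs from the junction to ground; the shunt arm Z3 also runs from the junction to ground. They appear in parallel: Z3 || Z2 = 803.5 Ω.
Step 4 — Series with input arm Z1: Z_in = Z1 + (Z3 || Z2) = 803.5 - j8.859 Ω = 803.6∠-0.6° Ω.
Step 5 — Source phasor: V = 17∠145.3° V = -13.98 + j9.678 V.
Step 6 — Current: I = V / Z = -0.01752 + j0.01185 A = 0.02116∠145.9° A.
Step 7 — Complex power: S = V·I* = 0.3596 - j0.003965 VA.
Step 8 — Real power: P = Re(S) = 0.3596 W.
Step 9 — Reactive power: Q = Im(S) = -0.003965 VAR.
Step 10 — Apparent power: |S| = 0.3596 VA.
Step 11 — Power factor: PF = P/|S| = 0.9999 (leading).

(a) P = 0.3596 W  (b) Q = -0.003965 VAR  (c) S = 0.3596 VA  (d) PF = 0.9999 (leading)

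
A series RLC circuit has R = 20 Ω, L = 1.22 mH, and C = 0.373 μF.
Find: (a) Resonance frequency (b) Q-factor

Step 1 — Resonance condition Im(Z)=0 gives ω₀ = 1/√(LC).
Step 2 — ω₀ = 1/√(0.00122·3.73e-07) = 4.688e+04 rad/s.
Step 3 — f₀ = ω₀/(2π) = 7461 Hz.
Step 4 — Series Q: Q = ω₀L/R = 4.688e+04·0.00122/20 = 2.86.

(a) f₀ = 7461 Hz  (b) Q = 2.86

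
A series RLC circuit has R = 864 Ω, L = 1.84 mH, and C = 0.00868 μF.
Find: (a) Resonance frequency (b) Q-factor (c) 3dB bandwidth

Step 1 — Resonance: ω₀ = 1/√(LC) = 1/√(0.00184·8.68e-09) = 2.502e+05 rad/s.
Step 2 — f₀ = ω₀/(2π) = 3.982e+04 Hz.
Step 3 — Series Q: Q = ω₀L/R = 2.502e+05·0.00184/864 = 0.5329.
Step 4 — Bandwidth: Δω = ω₀/Q = 4.696e+05 rad/s; BW = Δω/(2π) = 7.473e+04 Hz.

(a) f₀ = 3.982e+04 Hz  (b) Q = 0.5329  (c) BW = 7.473e+04 Hz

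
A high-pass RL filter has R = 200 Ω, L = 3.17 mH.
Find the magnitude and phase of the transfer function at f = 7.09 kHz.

Step 1 — Angular frequency: ω = 2π·7090 = 4.455e+04 rad/s.
Step 2 — Transfer function: H(jω) = jωL/(R + jωL).
Step 3 — Numerator jωL = j·141.2; denominator R + jωL = 200 + j141.2.
Step 4 — H = 0.3327 + j0.4712.
Step 5 — Magnitude: |H| = 0.5768 (-4.8 dB); phase: φ = 54.8°.

|H| = 0.5768 (-4.8 dB), φ = 54.8°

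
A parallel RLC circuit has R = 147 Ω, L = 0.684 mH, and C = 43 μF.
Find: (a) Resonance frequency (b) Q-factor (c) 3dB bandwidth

Step 1 — Resonance: ω₀ = 1/√(LC) = 1/√(0.000684·4.3e-05) = 5831 rad/s.
Step 2 — f₀ = ω₀/(2π) = 928 Hz.
Step 3 — Parallel Q: Q = R/(ω₀L) = 147/(5831·0.000684) = 36.86.
Step 4 — Bandwidth: Δω = ω₀/Q = 158.2 rad/s; BW = Δω/(2π) = 25.18 Hz.

(a) f₀ = 928 Hz  (b) Q = 36.86  (c) BW = 25.18 Hz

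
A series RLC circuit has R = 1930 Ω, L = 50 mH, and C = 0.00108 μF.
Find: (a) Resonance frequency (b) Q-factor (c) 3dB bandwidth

Step 1 — Resonance: ω₀ = 1/√(LC) = 1/√(0.05·1.08e-09) = 1.361e+05 rad/s.
Step 2 — f₀ = ω₀/(2π) = 2.166e+04 Hz.
Step 3 — Series Q: Q = ω₀L/R = 1.361e+05·0.05/1930 = 3.525.
Step 4 — Bandwidth: Δω = ω₀/Q = 3.86e+04 rad/s; BW = Δω/(2π) = 6143 Hz.

(a) f₀ = 2.166e+04 Hz  (b) Q = 3.525  (c) BW = 6143 Hz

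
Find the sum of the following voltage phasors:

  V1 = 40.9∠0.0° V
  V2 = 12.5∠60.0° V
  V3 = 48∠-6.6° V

Step 1 — Convert each phasor to rectangular form:
  V1 = 40.9·(cos(0.0°) + j·sin(0.0°)) = 40.9 V
  V2 = 12.5·(cos(60.0°) + j·sin(60.0°)) = 6.25 + j10.83 V
  V3 = 48·(cos(-6.6°) + j·sin(-6.6°)) = 47.68 - j5.517 V
Step 2 — Sum components: V_total = 94.83 + j5.308 V.
Step 3 — Convert to polar: |V_total| = 94.98 V, ∠V_total = 3.2°.

V_total = 94.98∠3.2° V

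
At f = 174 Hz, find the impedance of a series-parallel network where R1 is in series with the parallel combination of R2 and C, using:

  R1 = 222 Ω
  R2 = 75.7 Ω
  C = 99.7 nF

Step 1 — Angular frequency: ω = 2π·f = 2π·174 = 1093 rad/s.
Step 2 — Component impedances:
  R1: Z = R = 222 Ω
  R2: Z = R = 75.7 Ω
  C: Z = 1/(jωC) = -j/(ω·C) = 0 - j9174 Ω
Step 3 — Parallel branch: R2 || C = 1/(1/R2 + 1/C) = 75.69 - j0.6246 Ω.
Step 4 — Series with R1: Z_total = R1 + (R2 || C) = 297.7 - j0.6246 Ω = 297.7∠-0.1° Ω.

Z = 297.7 - j0.6246 Ω = 297.7∠-0.1° Ω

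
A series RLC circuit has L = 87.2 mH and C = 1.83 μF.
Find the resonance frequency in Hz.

Step 1 — Resonance condition Im(Z)=0 gives ω₀ = 1/√(LC).
Step 2 — ω₀ = 1/√(0.0872·1.83e-06) = 2503 rad/s.
Step 3 — f₀ = ω₀/(2π) = 398.4 Hz.

f₀ = 398.4 Hz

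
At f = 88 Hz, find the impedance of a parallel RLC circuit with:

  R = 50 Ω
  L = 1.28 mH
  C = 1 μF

Step 1 — Angular frequency: ω = 2π·f = 2π·88 = 552.9 rad/s.
Step 2 — Component impedances:
  R: Z = R = 50 Ω
  L: Z = jωL = j·552.9·0.00128 = 0 + j0.7077 Ω
  C: Z = 1/(jωC) = -j/(ω·C) = 0 - j1809 Ω
Step 3 — Parallel combination: 1/Z_total = 1/R + 1/L + 1/C; Z_total = 0.01002 + j0.7079 Ω = 0.7079∠89.2° Ω.

Z = 0.01002 + j0.7079 Ω = 0.7079∠89.2° Ω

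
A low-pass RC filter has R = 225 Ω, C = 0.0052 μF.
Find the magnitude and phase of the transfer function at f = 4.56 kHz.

Step 1 — Angular frequency: ω = 2π·4560 = 2.865e+04 rad/s.
Step 2 — Transfer function: H(jω) = 1/(1 + jωRC).
Step 3 — Denominator: 1 + jωRC = 1 + j·2.865e+04·225·5.2e-09 = 1 + j0.03352.
Step 4 — H = 0.9989 - j0.03348.
Step 5 — Magnitude: |H| = 0.9994 (-0.0 dB); phase: φ = -1.9°.

|H| = 0.9994 (-0.0 dB), φ = -1.9°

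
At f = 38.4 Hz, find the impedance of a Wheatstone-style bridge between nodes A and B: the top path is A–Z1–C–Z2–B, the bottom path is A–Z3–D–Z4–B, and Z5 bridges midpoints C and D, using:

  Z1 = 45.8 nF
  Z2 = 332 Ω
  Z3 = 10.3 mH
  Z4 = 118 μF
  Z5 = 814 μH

Step 1 — Angular frequency: ω = 2π·f = 2π·38.4 = 241.3 rad/s.
Step 2 — Component impedances:
  Z1: Z = 1/(jωC) = -j/(ω·C) = 0 - j9.049e+04 Ω
  Z2: Z = R = 332 Ω
  Z3: Z = jωL = j·241.3·0.0103 = 0 + j2.485 Ω
  Z4: Z = 1/(jωC) = -j/(ω·C) = 0 - j35.12 Ω
  Z5: Z = jωL = j·241.3·0.000814 = 0 + j0.1964 Ω
Step 3 — Bridge requires nodal analysis (the Z5 bridge couples midpoints C and D, so the two paths cannot be reduced to a simple series/parallel combination). Setting node B to ground and injecting 1 A at node A, the 3-node admittance system at A, C, D solves to V_A = Z_AB = 3.675 - j32.25 Ω = 32.46∠-83.5° Ω.

Z = 3.675 - j32.25 Ω = 32.46∠-83.5° Ω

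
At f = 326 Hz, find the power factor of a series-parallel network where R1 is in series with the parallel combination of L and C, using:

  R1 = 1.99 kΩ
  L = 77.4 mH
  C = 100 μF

Step 1 — Angular frequency: ω = 2π·f = 2π·326 = 2048 rad/s.
Step 2 — Component impedances:
  R1: Z = R = 1990 Ω
  L: Z = jωL = j·2048·0.0774 = 0 + j158.5 Ω
  C: Z = 1/(jωC) = -j/(ω·C) = 0 - j4.882 Ω
Step 3 — Parallel branch: L || C = 1/(1/L + 1/C) = 0 - j5.037 Ω.
Step 4 — Series with R1: Z_total = R1 + (L || C) = 1990 - j5.037 Ω = 1990∠-0.1° Ω.
Step 5 — Power factor: PF = cos(φ) = Re(Z)/|Z| = 1990/1990 = 1.
Step 6 — Type: Im(Z) = -5.037 ⇒ leading (phase φ = -0.1°).

PF = 1 (leading, φ = -0.1°)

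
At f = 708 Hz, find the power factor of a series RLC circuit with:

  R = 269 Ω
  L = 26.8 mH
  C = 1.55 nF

Step 1 — Angular frequency: ω = 2π·f = 2π·708 = 4448 rad/s.
Step 2 — Component impedances:
  R: Z = R = 269 Ω
  L: Z = jωL = j·4448·0.0268 = 0 + j119.2 Ω
  C: Z = 1/(jωC) = -j/(ω·C) = 0 - j1.45e+05 Ω
Step 3 — Series combination: Z_total = R + L + C = 269 - j1.449e+05 Ω = 1.449e+05∠-89.9° Ω.
Step 4 — Power factor: PF = cos(φ) = Re(Z)/|Z| = 269/1.449e+05 = 0.001856.
Step 5 — Type: Im(Z) = -1.449e+05 ⇒ leading (phase φ = -89.9°).

PF = 0.001856 (leading, φ = -89.9°)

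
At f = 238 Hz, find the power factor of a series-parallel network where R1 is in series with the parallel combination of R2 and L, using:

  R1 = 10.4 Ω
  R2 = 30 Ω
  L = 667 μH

Step 1 — Angular frequency: ω = 2π·f = 2π·238 = 1495 rad/s.
Step 2 — Component impedances:
  R1: Z = R = 10.4 Ω
  R2: Z = R = 30 Ω
  L: Z = jωL = j·1495·0.000667 = 0 + j0.9974 Ω
Step 3 — Parallel branch: R2 || L = 1/(1/R2 + 1/L) = 0.03313 + j0.9963 Ω.
Step 4 — Series with R1: Z_total = R1 + (R2 || L) = 10.43 + j0.9963 Ω = 10.48∠5.5° Ω.
Step 5 — Power factor: PF = cos(φ) = Re(Z)/|Z| = 10.4331/10.4806 = 0.9955.
Step 6 — Type: Im(Z) = 0.9963 ⇒ lagging (phase φ = 5.5°).

PF = 0.9955 (lagging, φ = 5.5°)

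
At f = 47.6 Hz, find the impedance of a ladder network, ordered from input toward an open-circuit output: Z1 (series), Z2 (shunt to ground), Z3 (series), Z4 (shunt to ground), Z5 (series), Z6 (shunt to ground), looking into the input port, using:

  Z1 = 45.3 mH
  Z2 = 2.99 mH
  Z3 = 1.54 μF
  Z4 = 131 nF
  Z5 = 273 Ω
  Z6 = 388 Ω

Step 1 — Angular frequency: ω = 2π·f = 2π·47.6 = 299.1 rad/s.
Step 2 — Component impedances:
  Z1: Z = jωL = j·299.1·0.0453 = 0 + j13.55 Ω
  Z2: Z = jωL = j·299.1·0.00299 = 0 + j0.8942 Ω
  Z3: Z = 1/(jωC) = -j/(ω·C) = 0 - j2171 Ω
  Z4: Z = 1/(jωC) = -j/(ω·C) = 0 - j2.552e+04 Ω
  Z5: Z = R = 273 Ω
  Z6: Z = R = 388 Ω
Step 3 — Ladder network (open output): work backward from the far end, alternating series and parallel combinations. Z_in = 0.0001012 + j14.44 Ω = 14.44∠90.0° Ω.

Z = 0.0001012 + j14.44 Ω = 14.44∠90.0° Ω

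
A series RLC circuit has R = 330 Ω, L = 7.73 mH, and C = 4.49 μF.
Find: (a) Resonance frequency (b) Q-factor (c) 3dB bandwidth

Step 1 — Resonance condition Im(Z)=0 gives ω₀ = 1/√(LC).
Step 2 — ω₀ = 1/√(0.00773·4.49e-06) = 5368 rad/s.
Step 3 — f₀ = ω₀/(2π) = 854.3 Hz.
Step 4 — Series Q: Q = ω₀L/R = 5368·0.00773/330 = 0.1257.
Step 5 — 3dB bandwidth: Δω = ω₀/Q = 4.269e+04 rad/s; BW = Δω/(2π) = 6794 Hz.

(a) f₀ = 854.3 Hz  (b) Q = 0.1257  (c) BW = 6794 Hz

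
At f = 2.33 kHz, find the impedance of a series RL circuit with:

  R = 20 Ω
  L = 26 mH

Step 1 — Angular frequency: ω = 2π·f = 2π·2330 = 1.464e+04 rad/s.
Step 2 — Component impedances:
  R: Z = R = 20 Ω
  L: Z = jωL = j·1.464e+04·0.026 = 0 + j380.6 Ω
Step 3 — Series combination: Z_total = R + L = 20 + j380.6 Ω = 381.2∠87.0° Ω.

Z = 20 + j380.6 Ω = 381.2∠87.0° Ω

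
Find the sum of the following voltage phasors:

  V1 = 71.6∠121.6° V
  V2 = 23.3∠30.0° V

Step 1 — Convert each phasor to rectangular form:
  V1 = 71.6·(cos(121.6°) + j·sin(121.6°)) = -37.52 + j60.98 V
  V2 = 23.3·(cos(30.0°) + j·sin(30.0°)) = 20.18 + j11.65 V
Step 2 — Sum components: V_total = -17.34 + j72.63 V.
Step 3 — Convert to polar: |V_total| = 74.67 V, ∠V_total = 103.4°.

V_total = 74.67∠103.4° V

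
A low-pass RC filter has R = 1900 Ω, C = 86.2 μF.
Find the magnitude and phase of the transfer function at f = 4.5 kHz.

Step 1 — Angular frequency: ω = 2π·4500 = 2.827e+04 rad/s.
Step 2 — Transfer function: H(jω) = 1/(1 + jωRC).
Step 3 — Denominator: 1 + jωRC = 1 + j·2.827e+04·1900·8.62e-05 = 1 + j4631.
Step 4 — H = 4.663e-08 - j0.0002159.
Step 5 — Magnitude: |H| = 0.0002159 (-73.3 dB); phase: φ = -90.0°.

|H| = 0.0002159 (-73.3 dB), φ = -90.0°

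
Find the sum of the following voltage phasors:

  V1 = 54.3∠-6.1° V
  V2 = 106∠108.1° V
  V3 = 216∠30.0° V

Step 1 — Convert each phasor to rectangular form:
  V1 = 54.3·(cos(-6.1°) + j·sin(-6.1°)) = 53.99 - j5.77 V
  V2 = 106·(cos(108.1°) + j·sin(108.1°)) = -32.93 + j100.8 V
  V3 = 216·(cos(30.0°) + j·sin(30.0°)) = 187.1 + j108 V
Step 2 — Sum components: V_total = 208.1 + j203 V.
Step 3 — Convert to polar: |V_total| = 290.7 V, ∠V_total = 44.3°.

V_total = 290.7∠44.3° V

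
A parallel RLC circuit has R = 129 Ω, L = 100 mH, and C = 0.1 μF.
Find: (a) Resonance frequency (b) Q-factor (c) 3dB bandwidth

Step 1 — Resonance: ω₀ = 1/√(LC) = 1/√(0.1·1e-07) = 1e+04 rad/s.
Step 2 — f₀ = ω₀/(2π) = 1592 Hz.
Step 3 — Parallel Q: Q = R/(ω₀L) = 129/(1e+04·0.1) = 0.129.
Step 4 — Bandwidth: Δω = ω₀/Q = 7.752e+04 rad/s; BW = Δω/(2π) = 1.234e+04 Hz.

(a) f₀ = 1592 Hz  (b) Q = 0.129  (c) BW = 1.234e+04 Hz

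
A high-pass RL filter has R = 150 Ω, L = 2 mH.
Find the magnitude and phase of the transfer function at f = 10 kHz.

Step 1 — Angular frequency: ω = 2π·1e+04 = 6.283e+04 rad/s.
Step 2 — Transfer function: H(jω) = jωL/(R + jωL).
Step 3 — Numerator jωL = j·125.7; denominator R + jωL = 150 + j125.7.
Step 4 — H = 0.4124 + j0.4923.
Step 5 — Magnitude: |H| = 0.6422 (-3.8 dB); phase: φ = 50.0°.

|H| = 0.6422 (-3.8 dB), φ = 50.0°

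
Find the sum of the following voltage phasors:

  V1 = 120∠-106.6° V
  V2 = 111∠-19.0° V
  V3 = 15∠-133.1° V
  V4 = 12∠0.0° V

Step 1 — Convert each phasor to rectangular form:
  V1 = 120·(cos(-106.6°) + j·sin(-106.6°)) = -34.28 - j115 V
  V2 = 111·(cos(-19.0°) + j·sin(-19.0°)) = 105 - j36.14 V
  V3 = 15·(cos(-133.1°) + j·sin(-133.1°)) = -10.25 - j10.95 V
  V4 = 12·(cos(0.0°) + j·sin(0.0°)) = 12 V
Step 2 — Sum components: V_total = 72.42 - j162.1 V.
Step 3 — Convert to polar: |V_total| = 177.5 V, ∠V_total = -65.9°.

V_total = 177.5∠-65.9° V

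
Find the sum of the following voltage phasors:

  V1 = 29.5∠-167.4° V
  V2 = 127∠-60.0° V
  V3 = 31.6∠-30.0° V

Step 1 — Convert each phasor to rectangular form:
  V1 = 29.5·(cos(-167.4°) + j·sin(-167.4°)) = -28.79 - j6.435 V
  V2 = 127·(cos(-60.0°) + j·sin(-60.0°)) = 63.5 - j110 V
  V3 = 31.6·(cos(-30.0°) + j·sin(-30.0°)) = 27.37 - j15.8 V
Step 2 — Sum components: V_total = 62.08 - j132.2 V.
Step 3 — Convert to polar: |V_total| = 146.1 V, ∠V_total = -64.9°.

V_total = 146.1∠-64.9° V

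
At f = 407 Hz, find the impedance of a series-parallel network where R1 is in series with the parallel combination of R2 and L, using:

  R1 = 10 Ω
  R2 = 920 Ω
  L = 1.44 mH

Step 1 — Angular frequency: ω = 2π·f = 2π·407 = 2557 rad/s.
Step 2 — Component impedances:
  R1: Z = R = 10 Ω
  R2: Z = R = 920 Ω
  L: Z = jωL = j·2557·0.00144 = 0 + j3.682 Ω
Step 3 — Parallel branch: R2 || L = 1/(1/R2 + 1/L) = 0.01474 + j3.682 Ω.
Step 4 — Series with R1: Z_total = R1 + (R2 || L) = 10.01 + j3.682 Ω = 10.67∠20.2° Ω.

Z = 10.01 + j3.682 Ω = 10.67∠20.2° Ω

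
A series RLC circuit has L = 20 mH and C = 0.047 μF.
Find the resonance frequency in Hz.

Step 1 — Resonance condition Im(Z)=0 gives ω₀ = 1/√(LC).
Step 2 — ω₀ = 1/√(0.02·4.7e-08) = 3.262e+04 rad/s.
Step 3 — f₀ = ω₀/(2π) = 5191 Hz.

f₀ = 5191 Hz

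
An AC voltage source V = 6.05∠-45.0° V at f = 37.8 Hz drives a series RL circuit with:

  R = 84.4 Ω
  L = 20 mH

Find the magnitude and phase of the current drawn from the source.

Step 1 — Angular frequency: ω = 2π·f = 2π·37.8 = 237.5 rad/s.
Step 2 — Component impedances:
  R: Z = R = 84.4 Ω
  L: Z = jωL = j·237.5·0.02 = 0 + j4.75 Ω
Step 3 — Series combination: Z_total = R + L = 84.4 + j4.75 Ω = 84.53∠3.2° Ω.
Step 4 — Source phasor: V = 6.05∠-45.0° V = 4.278 - j4.278 V.
Step 5 — Ohm's law: I = V / Z_total = (4.278 - j4.278) / (84.4 + j4.75) = 0.04768 - j0.05337 A.
Step 6 — Convert to polar: |I| = 0.07157 A, ∠I = -48.2°.

I = 0.07157∠-48.2° A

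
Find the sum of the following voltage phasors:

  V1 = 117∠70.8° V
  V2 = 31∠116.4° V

Step 1 — Convert each phasor to rectangular form:
  V1 = 117·(cos(70.8°) + j·sin(70.8°)) = 38.48 + j110.5 V
  V2 = 31·(cos(116.4°) + j·sin(116.4°)) = -13.78 + j27.77 V
Step 2 — Sum components: V_total = 24.69 + j138.3 V.
Step 3 — Convert to polar: |V_total| = 140.4 V, ∠V_total = 79.9°.

V_total = 140.4∠79.9° V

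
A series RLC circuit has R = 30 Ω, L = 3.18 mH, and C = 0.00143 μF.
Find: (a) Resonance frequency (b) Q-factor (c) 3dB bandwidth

Step 1 — Resonance condition Im(Z)=0 gives ω₀ = 1/√(LC).
Step 2 — ω₀ = 1/√(0.00318·1.43e-09) = 4.689e+05 rad/s.
Step 3 — f₀ = ω₀/(2π) = 7.463e+04 Hz.
Step 4 — Series Q: Q = ω₀L/R = 4.689e+05·0.00318/30 = 49.71.
Step 5 — 3dB bandwidth: Δω = ω₀/Q = 9434 rad/s; BW = Δω/(2π) = 1501 Hz.

(a) f₀ = 7.463e+04 Hz  (b) Q = 49.71  (c) BW = 1501 Hz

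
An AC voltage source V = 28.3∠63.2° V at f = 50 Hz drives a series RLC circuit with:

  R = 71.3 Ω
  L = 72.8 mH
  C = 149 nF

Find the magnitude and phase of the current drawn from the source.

Step 1 — Angular frequency: ω = 2π·f = 2π·50 = 314.2 rad/s.
Step 2 — Component impedances:
  R: Z = R = 71.3 Ω
  L: Z = jωL = j·314.2·0.0728 = 0 + j22.87 Ω
  C: Z = 1/(jωC) = -j/(ω·C) = 0 - j2.136e+04 Ω
Step 3 — Series combination: Z_total = R + L + C = 71.3 - j2.134e+04 Ω = 2.134e+04∠-89.8° Ω.
Step 4 — Source phasor: V = 28.3∠63.2° V = 12.76 + j25.26 V.
Step 5 — Ohm's law: I = V / Z_total = (12.76 + j25.26) / (71.3 - j2.134e+04) = -0.001182 + j0.0006019 A.
Step 6 — Convert to polar: |I| = 0.001326 A, ∠I = 153.0°.

I = 0.001326∠153.0° A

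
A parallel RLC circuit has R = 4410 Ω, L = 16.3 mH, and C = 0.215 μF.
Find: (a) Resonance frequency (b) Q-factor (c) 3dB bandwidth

Step 1 — Resonance: ω₀ = 1/√(LC) = 1/√(0.0163·2.15e-07) = 1.689e+04 rad/s.
Step 2 — f₀ = ω₀/(2π) = 2688 Hz.
Step 3 — Parallel Q: Q = R/(ω₀L) = 4410/(1.689e+04·0.0163) = 16.02.
Step 4 — Bandwidth: Δω = ω₀/Q = 1055 rad/s; BW = Δω/(2π) = 167.9 Hz.

(a) f₀ = 2688 Hz  (b) Q = 16.02  (c) BW = 167.9 Hz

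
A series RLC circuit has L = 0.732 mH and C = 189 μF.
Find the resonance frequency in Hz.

Step 1 — Resonance condition Im(Z)=0 gives ω₀ = 1/√(LC).
Step 2 — ω₀ = 1/√(0.000732·0.000189) = 2689 rad/s.
Step 3 — f₀ = ω₀/(2π) = 427.9 Hz.

f₀ = 427.9 Hz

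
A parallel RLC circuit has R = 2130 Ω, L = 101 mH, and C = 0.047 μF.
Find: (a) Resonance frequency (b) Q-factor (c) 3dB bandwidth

Step 1 — Resonance: ω₀ = 1/√(LC) = 1/√(0.101·4.7e-08) = 1.451e+04 rad/s.
Step 2 — f₀ = ω₀/(2π) = 2310 Hz.
Step 3 — Parallel Q: Q = R/(ω₀L) = 2130/(1.451e+04·0.101) = 1.453.
Step 4 — Bandwidth: Δω = ω₀/Q = 9989 rad/s; BW = Δω/(2π) = 1590 Hz.

(a) f₀ = 2310 Hz  (b) Q = 1.453  (c) BW = 1590 Hz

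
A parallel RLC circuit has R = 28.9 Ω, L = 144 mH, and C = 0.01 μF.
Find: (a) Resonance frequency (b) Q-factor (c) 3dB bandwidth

Step 1 — Resonance: ω₀ = 1/√(LC) = 1/√(0.144·1e-08) = 2.635e+04 rad/s.
Step 2 — f₀ = ω₀/(2π) = 4194 Hz.
Step 3 — Parallel Q: Q = R/(ω₀L) = 28.9/(2.635e+04·0.144) = 0.007616.
Step 4 — Bandwidth: Δω = ω₀/Q = 3.46e+06 rad/s; BW = Δω/(2π) = 5.507e+05 Hz.

(a) f₀ = 4194 Hz  (b) Q = 0.007616  (c) BW = 5.507e+05 Hz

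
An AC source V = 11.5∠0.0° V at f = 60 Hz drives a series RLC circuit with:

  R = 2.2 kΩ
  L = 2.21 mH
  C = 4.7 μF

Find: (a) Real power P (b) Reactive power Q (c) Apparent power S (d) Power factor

Step 1 — Angular frequency: ω = 2π·f = 2π·60 = 377 rad/s.
Step 2 — Component impedances:
  R: Z = R = 2200 Ω
  L: Z = jωL = j·377·0.00221 = 0 + j0.8332 Ω
  C: Z = 1/(jωC) = -j/(ω·C) = 0 - j564.4 Ω
Step 3 — Series combination: Z_total = R + L + C = 2200 - j563.5 Ω = 2271∠-14.4° Ω.
Step 4 — Source phasor: V = 11.5∠0.0° V = 11.5 V.
Step 5 — Current: I = V / Z = 0.004905 + j0.001257 A = 0.005064∠14.4° A.
Step 6 — Complex power: S = V·I* = 0.05641 - j0.01445 VA.
Step 7 — Real power: P = Re(S) = 0.05641 W.
Step 8 — Reactive power: Q = Im(S) = -0.01445 VAR.
Step 9 — Apparent power: |S| = 0.05823 VA.
Step 10 — Power factor: PF = P/|S| = 0.9687 (leading).

(a) P = 0.05641 W  (b) Q = -0.01445 VAR  (c) S = 0.05823 VA  (d) PF = 0.9687 (leading)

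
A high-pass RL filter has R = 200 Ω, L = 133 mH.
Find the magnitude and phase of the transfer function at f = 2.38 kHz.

Step 1 — Angular frequency: ω = 2π·2380 = 1.495e+04 rad/s.
Step 2 — Transfer function: H(jω) = jωL/(R + jωL).
Step 3 — Numerator jωL = j·1989; denominator R + jωL = 200 + j1989.
Step 4 — H = 0.99 + j0.09955.
Step 5 — Magnitude: |H| = 0.995 (-0.0 dB); phase: φ = 5.7°.

|H| = 0.995 (-0.0 dB), φ = 5.7°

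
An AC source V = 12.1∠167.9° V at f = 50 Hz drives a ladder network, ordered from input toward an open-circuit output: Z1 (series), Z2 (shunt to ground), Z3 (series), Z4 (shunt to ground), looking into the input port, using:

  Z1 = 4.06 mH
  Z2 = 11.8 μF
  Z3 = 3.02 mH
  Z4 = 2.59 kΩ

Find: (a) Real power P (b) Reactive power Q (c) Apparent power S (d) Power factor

Step 1 — Angular frequency: ω = 2π·f = 2π·50 = 314.2 rad/s.
Step 2 — Component impedances:
  Z1: Z = jωL = j·314.2·0.00406 = 0 + j1.275 Ω
  Z2: Z = 1/(jωC) = -j/(ω·C) = 0 - j269.8 Ω
  Z3: Z = jωL = j·314.2·0.00302 = 0 + j0.9488 Ω
  Z4: Z = R = 2590 Ω
Step 3 — Ladder network (open output): work backward from the far end, alternating series and parallel combinations. Z_in = 27.8 - j265.6 Ω = 267∠-84.0° Ω.
Step 4 — Source phasor: V = 12.1∠167.9° V = -11.83 + j2.536 V.
Step 5 — Current: I = V / Z = -0.01406 - j0.04307 A = 0.04531∠-108.1° A.
Step 6 — Complex power: S = V·I* = 0.05707 - j0.5453 VA.
Step 7 — Real power: P = Re(S) = 0.05707 W.
Step 8 — Reactive power: Q = Im(S) = -0.5453 VAR.
Step 9 — Apparent power: |S| = 0.5483 VA.
Step 10 — Power factor: PF = P/|S| = 0.1041 (leading).

(a) P = 0.05707 W  (b) Q = -0.5453 VAR  (c) S = 0.5483 VA  (d) PF = 0.1041 (leading)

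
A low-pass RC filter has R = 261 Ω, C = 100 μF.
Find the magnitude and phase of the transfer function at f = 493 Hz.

Step 1 — Angular frequency: ω = 2π·493 = 3098 rad/s.
Step 2 — Transfer function: H(jω) = 1/(1 + jωRC).
Step 3 — Denominator: 1 + jωRC = 1 + j·3098·261·0.0001 = 1 + j80.85.
Step 4 — H = 0.000153 - j0.01237.
Step 5 — Magnitude: |H| = 0.01237 (-38.2 dB); phase: φ = -89.3°.

|H| = 0.01237 (-38.2 dB), φ = -89.3°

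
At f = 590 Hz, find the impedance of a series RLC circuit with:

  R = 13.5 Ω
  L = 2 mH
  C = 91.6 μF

Step 1 — Angular frequency: ω = 2π·f = 2π·590 = 3707 rad/s.
Step 2 — Component impedances:
  R: Z = R = 13.5 Ω
  L: Z = jωL = j·3707·0.002 = 0 + j7.414 Ω
  C: Z = 1/(jωC) = -j/(ω·C) = 0 - j2.945 Ω
Step 3 — Series combination: Z_total = R + L + C = 13.5 + j4.469 Ω = 14.22∠18.3° Ω.

Z = 13.5 + j4.469 Ω = 14.22∠18.3° Ω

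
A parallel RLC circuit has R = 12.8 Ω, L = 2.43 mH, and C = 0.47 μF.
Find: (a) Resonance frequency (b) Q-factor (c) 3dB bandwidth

Step 1 — Resonance: ω₀ = 1/√(LC) = 1/√(0.00243·4.7e-07) = 2.959e+04 rad/s.
Step 2 — f₀ = ω₀/(2π) = 4709 Hz.
Step 3 — Parallel Q: Q = R/(ω₀L) = 12.8/(2.959e+04·0.00243) = 0.178.
Step 4 — Bandwidth: Δω = ω₀/Q = 1.662e+05 rad/s; BW = Δω/(2π) = 2.646e+04 Hz.

(a) f₀ = 4709 Hz  (b) Q = 0.178  (c) BW = 2.646e+04 Hz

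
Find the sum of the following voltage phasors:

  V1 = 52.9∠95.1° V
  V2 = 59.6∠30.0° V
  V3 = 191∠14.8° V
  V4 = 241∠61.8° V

Step 1 — Convert each phasor to rectangular form:
  V1 = 52.9·(cos(95.1°) + j·sin(95.1°)) = -4.703 + j52.69 V
  V2 = 59.6·(cos(30.0°) + j·sin(30.0°)) = 51.62 + j29.8 V
  V3 = 191·(cos(14.8°) + j·sin(14.8°)) = 184.7 + j48.79 V
  V4 = 241·(cos(61.8°) + j·sin(61.8°)) = 113.9 + j212.4 V
Step 2 — Sum components: V_total = 345.5 + j343.7 V.
Step 3 — Convert to polar: |V_total| = 487.3 V, ∠V_total = 44.9°.

V_total = 487.3∠44.9° V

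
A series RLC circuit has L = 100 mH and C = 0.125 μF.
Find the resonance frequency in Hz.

Step 1 — Resonance condition Im(Z)=0 gives ω₀ = 1/√(LC).
Step 2 — ω₀ = 1/√(0.1·1.25e-07) = 8944 rad/s.
Step 3 — f₀ = ω₀/(2π) = 1424 Hz.

f₀ = 1424 Hz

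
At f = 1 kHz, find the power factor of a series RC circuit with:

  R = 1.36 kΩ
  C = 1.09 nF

Step 1 — Angular frequency: ω = 2π·f = 2π·1000 = 6283 rad/s.
Step 2 — Component impedances:
  R: Z = R = 1360 Ω
  C: Z = 1/(jωC) = -j/(ω·C) = 0 - j1.46e+05 Ω
Step 3 — Series combination: Z_total = R + C = 1360 - j1.46e+05 Ω = 1.46e+05∠-89.5° Ω.
Step 4 — Power factor: PF = cos(φ) = Re(Z)/|Z| = 1360/1.4602e+05 = 0.009314.
Step 5 — Type: Im(Z) = -1.46e+05 ⇒ leading (phase φ = -89.5°).

PF = 0.009314 (leading, φ = -89.5°)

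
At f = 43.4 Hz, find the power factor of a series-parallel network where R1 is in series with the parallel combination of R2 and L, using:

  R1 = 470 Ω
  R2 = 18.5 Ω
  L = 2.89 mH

Step 1 — Angular frequency: ω = 2π·f = 2π·43.4 = 272.7 rad/s.
Step 2 — Component impedances:
  R1: Z = R = 470 Ω
  R2: Z = R = 18.5 Ω
  L: Z = jωL = j·272.7·0.00289 = 0 + j0.7881 Ω
Step 3 — Parallel branch: R2 || L = 1/(1/R2 + 1/L) = 0.03351 + j0.7866 Ω.
Step 4 — Series with R1: Z_total = R1 + (R2 || L) = 470 + j0.7866 Ω = 470∠0.1° Ω.
Step 5 — Power factor: PF = cos(φ) = Re(Z)/|Z| = 470/470 = 1.
Step 6 — Type: Im(Z) = 0.7866 ⇒ lagging (phase φ = 0.1°).

PF = 1 (lagging, φ = 0.1°)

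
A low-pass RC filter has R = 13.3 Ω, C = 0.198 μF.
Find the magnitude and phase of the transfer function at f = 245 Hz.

Step 1 — Angular frequency: ω = 2π·245 = 1539 rad/s.
Step 2 — Transfer function: H(jω) = 1/(1 + jωRC).
Step 3 — Denominator: 1 + jωRC = 1 + j·1539·13.3·1.98e-07 = 1 + j0.004054.
Step 4 — H = 1 - j0.004054.
Step 5 — Magnitude: |H| = 1 (-0.0 dB); phase: φ = -0.2°.

|H| = 1 (-0.0 dB), φ = -0.2°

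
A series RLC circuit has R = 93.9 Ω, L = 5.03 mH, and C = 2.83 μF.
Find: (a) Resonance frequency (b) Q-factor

Step 1 — Resonance condition Im(Z)=0 gives ω₀ = 1/√(LC).
Step 2 — ω₀ = 1/√(0.00503·2.83e-06) = 8382 rad/s.
Step 3 — f₀ = ω₀/(2π) = 1334 Hz.
Step 4 — Series Q: Q = ω₀L/R = 8382·0.00503/93.9 = 0.449.

(a) f₀ = 1334 Hz  (b) Q = 0.449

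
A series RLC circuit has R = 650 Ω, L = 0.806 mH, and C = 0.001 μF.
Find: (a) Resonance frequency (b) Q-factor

Step 1 — Resonance condition Im(Z)=0 gives ω₀ = 1/√(LC).
Step 2 — ω₀ = 1/√(0.000806·1e-09) = 1.114e+06 rad/s.
Step 3 — f₀ = ω₀/(2π) = 1.773e+05 Hz.
Step 4 — Series Q: Q = ω₀L/R = 1.114e+06·0.000806/650 = 1.381.

(a) f₀ = 1.773e+05 Hz  (b) Q = 1.381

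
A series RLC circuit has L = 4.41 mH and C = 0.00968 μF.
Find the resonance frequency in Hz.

Step 1 — Resonance condition Im(Z)=0 gives ω₀ = 1/√(LC).
Step 2 — ω₀ = 1/√(0.00441·9.68e-09) = 1.531e+05 rad/s.
Step 3 — f₀ = ω₀/(2π) = 2.436e+04 Hz.

f₀ = 2.436e+04 Hz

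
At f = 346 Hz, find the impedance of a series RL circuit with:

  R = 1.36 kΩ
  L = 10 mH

Step 1 — Angular frequency: ω = 2π·f = 2π·346 = 2174 rad/s.
Step 2 — Component impedances:
  R: Z = R = 1360 Ω
  L: Z = jωL = j·2174·0.01 = 0 + j21.74 Ω
Step 3 — Series combination: Z_total = R + L = 1360 + j21.74 Ω = 1360∠0.9° Ω.

Z = 1360 + j21.74 Ω = 1360∠0.9° Ω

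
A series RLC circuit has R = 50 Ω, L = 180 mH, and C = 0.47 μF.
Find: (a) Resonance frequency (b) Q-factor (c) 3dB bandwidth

Step 1 — Resonance: ω₀ = 1/√(LC) = 1/√(0.18·4.7e-07) = 3438 rad/s.
Step 2 — f₀ = ω₀/(2π) = 547.2 Hz.
Step 3 — Series Q: Q = ω₀L/R = 3438·0.18/50 = 12.38.
Step 4 — Bandwidth: Δω = ω₀/Q = 277.8 rad/s; BW = Δω/(2π) = 44.21 Hz.

(a) f₀ = 547.2 Hz  (b) Q = 12.38  (c) BW = 44.21 Hz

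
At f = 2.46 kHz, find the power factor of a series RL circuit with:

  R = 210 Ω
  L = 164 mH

Step 1 — Angular frequency: ω = 2π·f = 2π·2460 = 1.546e+04 rad/s.
Step 2 — Component impedances:
  R: Z = R = 210 Ω
  L: Z = jωL = j·1.546e+04·0.164 = 0 + j2535 Ω
Step 3 — Series combination: Z_total = R + L = 210 + j2535 Ω = 2544∠85.3° Ω.
Step 4 — Power factor: PF = cos(φ) = Re(Z)/|Z| = 210/2543.6 = 0.08256.
Step 5 — Type: Im(Z) = 2535 ⇒ lagging (phase φ = 85.3°).

PF = 0.08256 (lagging, φ = 85.3°)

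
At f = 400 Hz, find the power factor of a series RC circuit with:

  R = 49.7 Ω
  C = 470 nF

Step 1 — Angular frequency: ω = 2π·f = 2π·400 = 2513 rad/s.
Step 2 — Component impedances:
  R: Z = R = 49.7 Ω
  C: Z = 1/(jωC) = -j/(ω·C) = 0 - j846.6 Ω
Step 3 — Series combination: Z_total = R + C = 49.7 - j846.6 Ω = 848∠-86.6° Ω.
Step 4 — Power factor: PF = cos(φ) = Re(Z)/|Z| = 49.7/848 = 0.05861.
Step 5 — Type: Im(Z) = -846.6 ⇒ leading (phase φ = -86.6°).

PF = 0.05861 (leading, φ = -86.6°)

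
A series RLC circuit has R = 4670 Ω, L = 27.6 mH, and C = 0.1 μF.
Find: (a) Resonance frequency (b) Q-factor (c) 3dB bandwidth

Step 1 — Resonance condition Im(Z)=0 gives ω₀ = 1/√(LC).
Step 2 — ω₀ = 1/√(0.0276·1e-07) = 1.903e+04 rad/s.
Step 3 — f₀ = ω₀/(2π) = 3029 Hz.
Step 4 — Series Q: Q = ω₀L/R = 1.903e+04·0.0276/4670 = 0.1125.
Step 5 — 3dB bandwidth: Δω = ω₀/Q = 1.692e+05 rad/s; BW = Δω/(2π) = 2.693e+04 Hz.

(a) f₀ = 3029 Hz  (b) Q = 0.1125  (c) BW = 2.693e+04 Hz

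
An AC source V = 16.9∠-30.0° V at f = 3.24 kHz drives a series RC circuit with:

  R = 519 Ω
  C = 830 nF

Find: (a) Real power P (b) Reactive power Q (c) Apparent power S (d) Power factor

Step 1 — Angular frequency: ω = 2π·f = 2π·3240 = 2.036e+04 rad/s.
Step 2 — Component impedances:
  R: Z = R = 519 Ω
  C: Z = 1/(jωC) = -j/(ω·C) = 0 - j59.18 Ω
Step 3 — Series combination: Z_total = R + C = 519 - j59.18 Ω = 522.4∠-6.5° Ω.
Step 4 — Source phasor: V = 16.9∠-30.0° V = 14.64 - j8.45 V.
Step 5 — Current: I = V / Z = 0.02967 - j0.0129 A = 0.03235∠-23.5° A.
Step 6 — Complex power: S = V·I* = 0.5432 - j0.06195 VA.
Step 7 — Real power: P = Re(S) = 0.5432 W.
Step 8 — Reactive power: Q = Im(S) = -0.06195 VAR.
Step 9 — Apparent power: |S| = 0.5468 VA.
Step 10 — Power factor: PF = P/|S| = 0.9936 (leading).

(a) P = 0.5432 W  (b) Q = -0.06195 VAR  (c) S = 0.5468 VA  (d) PF = 0.9936 (leading)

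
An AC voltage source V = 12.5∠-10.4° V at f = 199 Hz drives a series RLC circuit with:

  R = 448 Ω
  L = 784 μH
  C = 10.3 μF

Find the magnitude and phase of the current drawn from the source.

Step 1 — Angular frequency: ω = 2π·f = 2π·199 = 1250 rad/s.
Step 2 — Component impedances:
  R: Z = R = 448 Ω
  L: Z = jωL = j·1250·0.000784 = 0 + j0.9803 Ω
  C: Z = 1/(jωC) = -j/(ω·C) = 0 - j77.65 Ω
Step 3 — Series combination: Z_total = R + L + C = 448 - j76.67 Ω = 454.5∠-9.7° Ω.
Step 4 — Source phasor: V = 12.5∠-10.4° V = 12.29 - j2.256 V.
Step 5 — Ohm's law: I = V / Z_total = (12.29 - j2.256) / (448 - j76.67) = 0.0275 - j0.0003306 A.
Step 6 — Convert to polar: |I| = 0.0275 A, ∠I = -0.7°.

I = 0.0275∠-0.7° A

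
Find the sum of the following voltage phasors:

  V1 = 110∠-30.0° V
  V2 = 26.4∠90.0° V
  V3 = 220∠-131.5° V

Step 1 — Convert each phasor to rectangular form:
  V1 = 110·(cos(-30.0°) + j·sin(-30.0°)) = 95.26 - j55 V
  V2 = 26.4·(cos(90.0°) + j·sin(90.0°)) = 0 + j26.4 V
  V3 = 220·(cos(-131.5°) + j·sin(-131.5°)) = -145.8 - j164.8 V
Step 2 — Sum components: V_total = -50.51 - j193.4 V.
Step 3 — Convert to polar: |V_total| = 199.9 V, ∠V_total = -104.6°.

V_total = 199.9∠-104.6° V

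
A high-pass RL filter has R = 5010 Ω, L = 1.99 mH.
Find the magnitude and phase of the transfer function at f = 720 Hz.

Step 1 — Angular frequency: ω = 2π·720 = 4524 rad/s.
Step 2 — Transfer function: H(jω) = jωL/(R + jωL).
Step 3 — Numerator jωL = j·9.003; denominator R + jωL = 5010 + j9.003.
Step 4 — H = 3.229e-06 + j0.001797.
Step 5 — Magnitude: |H| = 0.001797 (-54.9 dB); phase: φ = 89.9°.

|H| = 0.001797 (-54.9 dB), φ = 89.9°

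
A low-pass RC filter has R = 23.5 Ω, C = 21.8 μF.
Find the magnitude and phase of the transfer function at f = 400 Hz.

Step 1 — Angular frequency: ω = 2π·400 = 2513 rad/s.
Step 2 — Transfer function: H(jω) = 1/(1 + jωRC).
Step 3 — Denominator: 1 + jωRC = 1 + j·2513·23.5·2.18e-05 = 1 + j1.288.
Step 4 — H = 0.3763 - j0.4844.
Step 5 — Magnitude: |H| = 0.6134 (-4.2 dB); phase: φ = -52.2°.

|H| = 0.6134 (-4.2 dB), φ = -52.2°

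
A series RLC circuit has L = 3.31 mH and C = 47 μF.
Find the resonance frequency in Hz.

Step 1 — Resonance condition Im(Z)=0 gives ω₀ = 1/√(LC).
Step 2 — ω₀ = 1/√(0.00331·4.7e-05) = 2535 rad/s.
Step 3 — f₀ = ω₀/(2π) = 403.5 Hz.

f₀ = 403.5 Hz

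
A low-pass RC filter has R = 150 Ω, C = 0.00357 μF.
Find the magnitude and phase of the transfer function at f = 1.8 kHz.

Step 1 — Angular frequency: ω = 2π·1800 = 1.131e+04 rad/s.
Step 2 — Transfer function: H(jω) = 1/(1 + jωRC).
Step 3 — Denominator: 1 + jωRC = 1 + j·1.131e+04·150·3.57e-09 = 1 + j0.006056.
Step 4 — H = 1 - j0.006056.
Step 5 — Magnitude: |H| = 1 (-0.0 dB); phase: φ = -0.3°.

|H| = 1 (-0.0 dB), φ = -0.3°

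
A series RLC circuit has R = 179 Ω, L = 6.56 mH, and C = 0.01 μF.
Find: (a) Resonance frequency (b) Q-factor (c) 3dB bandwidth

Step 1 — Resonance: ω₀ = 1/√(LC) = 1/√(0.00656·1e-08) = 1.235e+05 rad/s.
Step 2 — f₀ = ω₀/(2π) = 1.965e+04 Hz.
Step 3 — Series Q: Q = ω₀L/R = 1.235e+05·0.00656/179 = 4.525.
Step 4 — Bandwidth: Δω = ω₀/Q = 2.729e+04 rad/s; BW = Δω/(2π) = 4343 Hz.

(a) f₀ = 1.965e+04 Hz  (b) Q = 4.525  (c) BW = 4343 Hz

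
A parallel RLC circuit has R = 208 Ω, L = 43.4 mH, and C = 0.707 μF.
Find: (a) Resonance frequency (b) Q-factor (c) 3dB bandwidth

Step 1 — Resonance: ω₀ = 1/√(LC) = 1/√(0.0434·7.07e-07) = 5709 rad/s.
Step 2 — f₀ = ω₀/(2π) = 908.6 Hz.
Step 3 — Parallel Q: Q = R/(ω₀L) = 208/(5709·0.0434) = 0.8395.
Step 4 — Bandwidth: Δω = ω₀/Q = 6800 rad/s; BW = Δω/(2π) = 1082 Hz.

(a) f₀ = 908.6 Hz  (b) Q = 0.8395  (c) BW = 1082 Hz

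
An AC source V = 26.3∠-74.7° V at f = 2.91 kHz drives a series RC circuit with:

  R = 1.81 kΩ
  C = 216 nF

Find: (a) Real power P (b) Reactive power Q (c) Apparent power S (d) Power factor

Step 1 — Angular frequency: ω = 2π·f = 2π·2910 = 1.828e+04 rad/s.
Step 2 — Component impedances:
  R: Z = R = 1810 Ω
  C: Z = 1/(jωC) = -j/(ω·C) = 0 - j253.2 Ω
Step 3 — Series combination: Z_total = R + C = 1810 - j253.2 Ω = 1828∠-8.0° Ω.
Step 4 — Source phasor: V = 26.3∠-74.7° V = 6.94 - j25.37 V.
Step 5 — Current: I = V / Z = 0.005684 - j0.01322 A = 0.01439∠-66.7° A.
Step 6 — Complex power: S = V·I* = 0.3748 - j0.05243 VA.
Step 7 — Real power: P = Re(S) = 0.3748 W.
Step 8 — Reactive power: Q = Im(S) = -0.05243 VAR.
Step 9 — Apparent power: |S| = 0.3785 VA.
Step 10 — Power factor: PF = P/|S| = 0.9904 (leading).

(a) P = 0.3748 W  (b) Q = -0.05243 VAR  (c) S = 0.3785 VA  (d) PF = 0.9904 (leading)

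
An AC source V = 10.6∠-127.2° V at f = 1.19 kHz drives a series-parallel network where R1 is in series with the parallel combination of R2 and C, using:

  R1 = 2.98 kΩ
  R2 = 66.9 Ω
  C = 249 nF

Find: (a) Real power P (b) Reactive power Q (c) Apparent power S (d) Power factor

Step 1 — Angular frequency: ω = 2π·f = 2π·1190 = 7477 rad/s.
Step 2 — Component impedances:
  R1: Z = R = 2980 Ω
  R2: Z = R = 66.9 Ω
  C: Z = 1/(jωC) = -j/(ω·C) = 0 - j537.1 Ω
Step 3 — Parallel branch: R2 || C = 1/(1/R2 + 1/C) = 65.88 - j8.205 Ω.
Step 4 — Series with R1: Z_total = R1 + (R2 || C) = 3046 - j8.205 Ω = 3046∠-0.2° Ω.
Step 5 — Source phasor: V = 10.6∠-127.2° V = -6.409 - j8.443 V.
Step 6 — Current: I = V / Z = -0.002097 - j0.002778 A = 0.00348∠-127.0° A.
Step 7 — Complex power: S = V·I* = 0.03689 - j9.937e-05 VA.
Step 8 — Real power: P = Re(S) = 0.03689 W.
Step 9 — Reactive power: Q = Im(S) = -9.937e-05 VAR.
Step 10 — Apparent power: |S| = 0.03689 VA.
Step 11 — Power factor: PF = P/|S| = 1 (leading).

(a) P = 0.03689 W  (b) Q = -9.937e-05 VAR  (c) S = 0.03689 VA  (d) PF = 1 (leading)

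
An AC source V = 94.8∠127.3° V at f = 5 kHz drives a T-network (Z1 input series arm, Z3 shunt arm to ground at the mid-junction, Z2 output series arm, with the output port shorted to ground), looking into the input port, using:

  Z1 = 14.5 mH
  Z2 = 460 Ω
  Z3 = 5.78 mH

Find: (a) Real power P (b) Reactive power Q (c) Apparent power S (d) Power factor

Step 1 — Angular frequency: ω = 2π·f = 2π·5000 = 3.142e+04 rad/s.
Step 2 — Component impedances:
  Z1: Z = jωL = j·3.142e+04·0.0145 = 0 + j455.5 Ω
  Z2: Z = R = 460 Ω
  Z3: Z = jωL = j·3.142e+04·0.00578 = 0 + j181.6 Ω
Step 3 — With the output port shorted to ground, the output series arm Z2 runs from the junction to ground; the shunt arm Z3 also runs from the junction to ground. They appear in parallel: Z3 || Z2 = 62.02 + j157.1 Ω.
Step 4 — Series with input arm Z1: Z_in = Z1 + (Z3 || Z2) = 62.02 + j612.6 Ω = 615.8∠84.2° Ω.
Step 5 — Source phasor: V = 94.8∠127.3° V = -57.45 + j75.41 V.
Step 6 — Current: I = V / Z = 0.1124 + j0.1052 A = 0.154∠43.1° A.
Step 7 — Complex power: S = V·I* = 1.47 + j14.52 VA.
Step 8 — Real power: P = Re(S) = 1.47 W.
Step 9 — Reactive power: Q = Im(S) = 14.52 VAR.
Step 10 — Apparent power: |S| = 14.59 VA.
Step 11 — Power factor: PF = P/|S| = 0.1007 (lagging).

(a) P = 1.47 W  (b) Q = 14.52 VAR  (c) S = 14.59 VA  (d) PF = 0.1007 (lagging)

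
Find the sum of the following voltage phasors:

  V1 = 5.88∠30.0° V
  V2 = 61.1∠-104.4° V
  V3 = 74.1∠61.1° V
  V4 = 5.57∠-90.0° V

Step 1 — Convert each phasor to rectangular form:
  V1 = 5.88·(cos(30.0°) + j·sin(30.0°)) = 5.092 + j2.94 V
  V2 = 61.1·(cos(-104.4°) + j·sin(-104.4°)) = -15.19 - j59.18 V
  V3 = 74.1·(cos(61.1°) + j·sin(61.1°)) = 35.81 + j64.87 V
  V4 = 5.57·(cos(-90.0°) + j·sin(-90.0°)) = 0 - j5.57 V
Step 2 — Sum components: V_total = 25.71 + j3.061 V.
Step 3 — Convert to polar: |V_total| = 25.89 V, ∠V_total = 6.8°.

V_total = 25.89∠6.8° V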